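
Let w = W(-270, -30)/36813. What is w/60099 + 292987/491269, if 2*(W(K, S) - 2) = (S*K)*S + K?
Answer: 648151858650392/1086895565304003 ≈ 0.59633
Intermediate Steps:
W(K, S) = 2 + K/2 + K*S**2/2 (W(K, S) = 2 + ((S*K)*S + K)/2 = 2 + ((K*S)*S + K)/2 = 2 + (K*S**2 + K)/2 = 2 + (K + K*S**2)/2 = 2 + (K/2 + K*S**2/2) = 2 + K/2 + K*S**2/2)
w = -121633/36813 (w = (2 + (1/2)*(-270) + (1/2)*(-270)*(-30)**2)/36813 = (2 - 135 + (1/2)*(-270)*900)*(1/36813) = (2 - 135 - 121500)*(1/36813) = -121633*1/36813 = -121633/36813 ≈ -3.3041)
w/60099 + 292987/491269 = -121633/36813/60099 + 292987/491269 = -121633/36813*1/60099 + 292987*(1/491269) = -121633/2212424487 + 292987/491269 = 648151858650392/1086895565304003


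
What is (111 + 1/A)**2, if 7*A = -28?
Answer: 196249/16 ≈ 12266.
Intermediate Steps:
A = -4 (A = (1/7)*(-28) = -4)
(111 + 1/A)**2 = (111 + 1/(-4))**2 = (111 - 1/4)**2 = (443/4)**2 = 196249/16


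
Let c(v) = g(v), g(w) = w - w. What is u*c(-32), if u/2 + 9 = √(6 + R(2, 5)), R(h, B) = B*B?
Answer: 0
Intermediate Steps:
g(w) = 0
R(h, B) = B²
c(v) = 0
u = -18 + 2*√31 (u = -18 + 2*√(6 + 5²) = -18 + 2*√(6 + 25) = -18 + 2*√31 ≈ -6.8645)
u*c(-32) = (-18 + 2*√31)*0 = 0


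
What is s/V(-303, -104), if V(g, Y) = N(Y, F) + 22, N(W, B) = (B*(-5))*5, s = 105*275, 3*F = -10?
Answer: 86625/316 ≈ 274.13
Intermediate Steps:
F = -10/3 (F = (1/3)*(-10) = -10/3 ≈ -3.3333)
s = 28875
N(W, B) = -25*B (N(W, B) = -5*B*5 = -25*B)
V(g, Y) = 316/3 (V(g, Y) = -25*(-10/3) + 22 = 250/3 + 22 = 316/3)
s/V(-303, -104) = 28875/(316/3) = 28875*(3/316) = 86625/316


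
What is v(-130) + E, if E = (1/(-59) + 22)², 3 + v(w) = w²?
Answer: 60500666/3481 ≈ 17380.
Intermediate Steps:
v(w) = -3 + w²
E = 1682209/3481 (E = (-1/59 + 22)² = (1297/59)² = 1682209/3481 ≈ 483.25)
v(-130) + E = (-3 + (-130)²) + 1682209/3481 = (-3 + 16900) + 1682209/3481 = 16897 + 1682209/3481 = 60500666/3481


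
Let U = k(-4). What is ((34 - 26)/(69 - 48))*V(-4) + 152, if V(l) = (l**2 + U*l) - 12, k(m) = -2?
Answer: 1096/7 ≈ 156.57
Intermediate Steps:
U = -2
V(l) = -12 + l**2 - 2*l (V(l) = (l**2 - 2*l) - 12 = -12 + l**2 - 2*l)
((34 - 26)/(69 - 48))*V(-4) + 152 = ((34 - 26)/(69 - 48))*(-12 + (-4)**2 - 2*(-4)) + 152 = (8/21)*(-12 + 16 + 8) + 152 = (8*(1/21))*12 + 152 = (8/21)*12 + 152 = 32/7 + 152 = 1096/7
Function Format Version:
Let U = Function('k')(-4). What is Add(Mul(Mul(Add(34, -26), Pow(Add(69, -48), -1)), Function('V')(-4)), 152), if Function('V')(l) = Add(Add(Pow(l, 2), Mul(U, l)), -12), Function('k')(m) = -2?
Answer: Rational(1096, 7) ≈ 156.57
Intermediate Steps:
U = -2
Function('V')(l) = Add(-12, Pow(l, 2), Mul(-2, l)) (Function('V')(l) = Add(Add(Pow(l, 2), Mul(-2, l)), -12) = Add(-12, Pow(l, 2), Mul(-2, l)))
Add(Mul(Mul(Add(34, -26), Pow(Add(69, -48), -1)), Function('V')(-4)), 152) = Add(Mul(Mul(Add(34, -26), Pow(Add(69, -48), -1)), Add(-12, Pow(-4, 2), Mul(-2, -4))), 152) = Add(Mul(Mul(8, Pow(21, -1)), Add(-12, 16, 8)), 152) = Add(Mul(Mul(8, Rational(1, 21)), 12), 152) = Add(Mul(Rational(8, 21), 12), 152) = Add(Rational(32, 7), 152) = Rational(1096, 7)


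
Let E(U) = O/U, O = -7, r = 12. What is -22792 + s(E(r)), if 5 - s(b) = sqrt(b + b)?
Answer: -22787 - I*sqrt(42)/6 ≈ -22787.0 - 1.0801*I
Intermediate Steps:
E(U) = -7/U
s(b) = 5 - sqrt(2)*sqrt(b) (s(b) = 5 - sqrt(b + b) = 5 - sqrt(2*b) = 5 - sqrt(2)*sqrt(b))
-22792 + s(E(r)) = -22792 + (5 - sqrt(2)*sqrt(-7/12)) = -22792 + (5 - sqrt(2)*I*sqrt(21)/6) = -22792 + (5 - I*sqrt(42)/6) = -22787 - I*sqrt(42)/6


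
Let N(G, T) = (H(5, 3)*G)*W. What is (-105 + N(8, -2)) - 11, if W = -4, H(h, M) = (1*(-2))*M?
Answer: 76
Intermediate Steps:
H(h, M) = -2*M
N(G, T) = 24*G (N(G, T) = ((-2*3)*G)*(-4) = -6*G*(-4) = 24*G)
(-105 + N(8, -2)) - 11 = (-105 + 24*8) - 11 = (-105 + 192) - 11 = 87 - 11 = 76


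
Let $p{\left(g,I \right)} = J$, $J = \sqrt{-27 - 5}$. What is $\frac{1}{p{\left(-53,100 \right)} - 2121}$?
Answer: $- \frac{2121}{4498673} - \frac{4 i \sqrt{2}}{4498673} \approx -0.00047147 - 1.2574 \cdot 10^{-6} i$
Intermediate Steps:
$J = 4 i \sqrt{2}$ ($J = \sqrt{-32} = 4 i \sqrt{2} \approx 5.6569 i$)
$p{\left(g,I \right)} = 4 i \sqrt{2}$
$\frac{1}{p{\left(-53,100 \right)} - 2121} = \frac{1}{4 i \sqrt{2} - 2121} = \frac{1}{-2121 + 4 i \sqrt{2}}$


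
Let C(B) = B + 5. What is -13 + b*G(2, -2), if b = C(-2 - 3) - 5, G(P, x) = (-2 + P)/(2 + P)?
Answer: -13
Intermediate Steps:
G(P, x) = (-2 + P)/(2 + P)
C(B) = 5 + B
b = -5 (b = (5 + (-2 - 3)) - 5 = (5 - 5) - 5 = 0 - 5 = -5)
-13 + b*G(2, -2) = -13 - 5*(-2 + 2)/(2 + 2) = -13 - 5*0/4 = -13 - 5*0 = -13 + 0 = -13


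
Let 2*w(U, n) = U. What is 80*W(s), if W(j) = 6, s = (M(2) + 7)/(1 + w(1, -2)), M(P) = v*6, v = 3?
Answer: 480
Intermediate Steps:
w(U, n) = U/2
M(P) = 18 (M(P) = 3*6 = 18)
s = 50/3 (s = (18 + 7)/(1 + (½)*1) = 25/(1 + ½) = 25/(3/2) = 25*(⅔) = 50/3 ≈ 16.667)
80*W(s) = 80*6 = 480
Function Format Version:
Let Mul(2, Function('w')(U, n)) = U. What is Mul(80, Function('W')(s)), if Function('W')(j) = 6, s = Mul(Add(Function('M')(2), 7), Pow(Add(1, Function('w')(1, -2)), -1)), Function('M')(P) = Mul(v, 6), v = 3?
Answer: 480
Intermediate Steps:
Function('w')(U, n) = Mul(Rational(1, 2), U)
Function('M')(P) = 18 (Function('M')(P) = Mul(3, 6) = 18)
s = Rational(50, 3) (s = Mul(Add(18, 7), Pow(Add(1, Mul(Rational(1, 2), 1)), -1)) = Mul(25, Pow(Add(1, Rational(1, 2)), -1)) = Mul(25, Pow(Rational(3, 2), -1)) = Mul(25, Rational(2, 3)) = Rational(50, 3) ≈ 16.667)
Mul(80, Function('W')(s)) = Mul(80, 6) = 480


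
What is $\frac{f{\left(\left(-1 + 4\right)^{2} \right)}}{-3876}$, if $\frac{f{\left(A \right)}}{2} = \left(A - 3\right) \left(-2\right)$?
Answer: $\frac{2}{323} \approx 0.006192$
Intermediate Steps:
$f{\left(A \right)} = 12 - 4 A$ ($f{\left(A \right)} = 2 \left(A - 3\right) \left(-2\right) = 2 \left(-3 + A\right) \left(-2\right) = 2 \left(6 - 2 A\right) = 12 - 4 A$)
$\frac{f{\left(\left(-1 + 4\right)^{2} \right)}}{-3876} = \frac{12 - 4 \left(-1 + 4\right)^{2}}{-3876} = \left(12 - 4 \cdot 3^{2}\right) \left(- \frac{1}{3876}\right) = \left(12 - 36\right) \left(- \frac{1}{3876}\right) = \left(-24\right) \left(- \frac{1}{3876}\right) = \frac{2}{323}$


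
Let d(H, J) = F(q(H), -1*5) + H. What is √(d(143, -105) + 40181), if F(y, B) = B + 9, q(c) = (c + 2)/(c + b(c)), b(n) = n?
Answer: 142*√2 ≈ 200.82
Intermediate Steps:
q(c) = (2 + c)/(2*c) (q(c) = (c + 2)/(c + c) = (2 + c)/((2*c)) = (2 + c)*(1/(2*c)) = (2 + c)/(2*c))
F(y, B) = 9 + B
d(H, J) = 4 + H (d(H, J) = (9 - 1*5) + H = (9 - 5) + H = 4 + H)
√(d(143, -105) + 40181) = √((4 + 143) + 40181) = √(147 + 40181) = √40328 = 142*√2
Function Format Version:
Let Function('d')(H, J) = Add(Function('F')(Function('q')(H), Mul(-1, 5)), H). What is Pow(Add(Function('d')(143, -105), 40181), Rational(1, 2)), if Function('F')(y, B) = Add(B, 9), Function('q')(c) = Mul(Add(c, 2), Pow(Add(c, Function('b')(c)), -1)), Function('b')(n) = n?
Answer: Mul(142, Pow(2, Rational(1, 2))) ≈ 200.82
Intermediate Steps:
Function('q')(c) = Mul(Rational(1, 2), Pow(c, -1), Add(2, c)) (Function('q')(c) = Mul(Add(c, 2), Pow(Add(c, c), -1)) = Mul(Add(2, c), Pow(Mul(2, c), -1)) = Mul(Add(2, c), Mul(Rational(1, 2), Pow(c, -1))) = Mul(Rational(1, 2), Pow(c, -1), Add(2, c)))
Function('F')(y, B) = Add(9, B)
Function('d')(H, J) = Add(4, H) (Function('d')(H, J) = Add(Add(9, Mul(-1, 5)), H) = Add(Add(9, -5), H) = Add(4, H))
Pow(Add(Function('d')(143, -105), 40181), Rational(1, 2)) = Pow(Add(Add(4, 143), 40181), Rational(1, 2)) = Pow(Add(147, 40181), Rational(1, 2)) = Pow(40328, Rational(1, 2)) = Mul(142, Pow(2, Rational(1, 2)))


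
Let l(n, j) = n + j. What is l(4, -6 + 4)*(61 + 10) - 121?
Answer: 21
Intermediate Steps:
l(n, j) = j + n
l(4, -6 + 4)*(61 + 10) - 121 = ((-6 + 4) + 4)*(61 + 10) - 121 = (-2 + 4)*71 - 121 = 2*71 - 121 = 142 - 121 = 21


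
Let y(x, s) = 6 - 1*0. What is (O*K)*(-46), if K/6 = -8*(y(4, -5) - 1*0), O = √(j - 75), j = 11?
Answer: 105984*I ≈ 1.0598e+5*I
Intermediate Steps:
y(x, s) = 6 (y(x, s) = 6 + 0 = 6)
O = 8*I (O = √(11 - 75) = √(-64) = 8*I ≈ 8.0*I)
K = -288 (K = 6*(-8*(6 - 1*0)) = 6*(-8*(6 + 0)) = 6*(-8*6) = 6*(-48) = -288)
(O*K)*(-46) = ((8*I)*(-288))*(-46) = -2304*I*(-46) = 105984*I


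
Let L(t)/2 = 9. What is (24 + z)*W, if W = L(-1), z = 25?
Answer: 882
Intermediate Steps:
L(t) = 18 (L(t) = 2*9 = 18)
W = 18
(24 + z)*W = (24 + 25)*18 = 49*18 = 882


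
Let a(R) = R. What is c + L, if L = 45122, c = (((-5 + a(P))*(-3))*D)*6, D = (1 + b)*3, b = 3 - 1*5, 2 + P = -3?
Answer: 44582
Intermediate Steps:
P = -5 (P = -2 - 3 = -5)
b = -2 (b = 3 - 5 = -2)
D = -3 (D = (1 - 2)*3 = -1*3 = -3)
c = -540 (c = (((-5 - 5)*(-3))*(-3))*6 = (-10*(-3)*(-3))*6 = (30*(-3))*6 = -90*6 = -540)
c + L = -540 + 45122 = 44582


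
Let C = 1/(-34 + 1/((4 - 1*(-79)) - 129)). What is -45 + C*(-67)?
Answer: -67343/1565 ≈ -43.031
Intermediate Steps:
C = -46/1565 (C = 1/(-34 + 1/((4 + 79) - 129)) = 1/(-34 + 1/(83 - 129)) = 1/(-34 + 1/(-46)) = 1/(-34 - 1/46) = 1/(-1565/46) = -46/1565 ≈ -0.029393)
-45 + C*(-67) = -45 - 46/1565*(-67) = -45 + 3082/1565 = -67343/1565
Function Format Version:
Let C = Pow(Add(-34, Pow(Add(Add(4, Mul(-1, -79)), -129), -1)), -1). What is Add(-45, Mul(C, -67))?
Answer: Rational(-67343, 1565) ≈ -43.031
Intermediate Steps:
C = Rational(-46, 1565) (C = Pow(Add(-34, Pow(Add(Add(4, 79), -129), -1)), -1) = Pow(Add(-34, Pow(Add(83, -129), -1)), -1) = Pow(Add(-34, Pow(-46, -1)), -1) = Pow(Add(-34, Rational(-1, 46)), -1) = Pow(Rational(-1565, 46), -1) = Rational(-46, 1565) ≈ -0.029393)
Add(-45, Mul(C, -67)) = Add(-45, Mul(Rational(-46, 1565), -67)) = Add(-45, Rational(3082, 1565)) = Rational(-67343, 1565)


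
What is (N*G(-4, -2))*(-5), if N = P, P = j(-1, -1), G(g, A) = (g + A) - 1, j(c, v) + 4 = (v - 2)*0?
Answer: -140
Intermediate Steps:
j(c, v) = -4 (j(c, v) = -4 + (v - 2)*0 = -4 + (-2 + v)*0 = -4 + 0 = -4)
G(g, A) = -1 + A + g (G(g, A) = (A + g) - 1 = -1 + A + g)
P = -4
N = -4
(N*G(-4, -2))*(-5) = -4*(-1 - 2 - 4)*(-5) = -4*(-7)*(-5) = 28*(-5) = -140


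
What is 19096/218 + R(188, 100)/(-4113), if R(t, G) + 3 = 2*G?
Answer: 39249451/448317 ≈ 87.548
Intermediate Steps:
R(t, G) = -3 + 2*G
19096/218 + R(188, 100)/(-4113) = 19096/218 + (-3 + 2*100)/(-4113) = 19096*(1/218) + (-3 + 200)*(-1/4113) = 9548/109 + 197*(-1/4113) = 9548/109 - 197/4113 = 39249451/448317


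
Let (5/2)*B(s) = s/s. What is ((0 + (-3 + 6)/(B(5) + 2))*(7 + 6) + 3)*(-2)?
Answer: -77/2 ≈ -38.500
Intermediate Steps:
B(s) = 2/5 (B(s) = 2*(s/s)/5 = (2/5)*1 = 2/5)
((0 + (-3 + 6)/(B(5) + 2))*(7 + 6) + 3)*(-2) = ((0 + (-3 + 6)/(2/5 + 2))*(7 + 6) + 3)*(-2) = ((0 + 3/(12/5))*13 + 3)*(-2) = ((0 + 3*(5/12))*13 + 3)*(-2) = ((0 + 5/4)*13 + 3)*(-2) = ((5/4)*13 + 3)*(-2) = (65/4 + 3)*(-2) = (77/4)*(-2) = -77/2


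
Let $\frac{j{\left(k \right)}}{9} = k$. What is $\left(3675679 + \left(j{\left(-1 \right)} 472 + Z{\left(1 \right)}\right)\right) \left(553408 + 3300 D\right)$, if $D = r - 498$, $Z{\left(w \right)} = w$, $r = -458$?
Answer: $-9550833833344$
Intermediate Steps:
$j{\left(k \right)} = 9 k$
$D = -956$ ($D = -458 - 498 = -956$)
$\left(3675679 + \left(j{\left(-1 \right)} 472 + Z{\left(1 \right)}\right)\right) \left(553408 + 3300 D\right) = \left(3675679 + \left(9 \left(-1\right) 472 + 1\right)\right) \left(553408 + 3300 \left(-956\right)\right) = \left(3675679 + \left(\left(-9\right) 472 + 1\right)\right) \left(553408 - 3154800\right) = \left(3675679 + \left(-4248 + 1\right)\right) \left(-2601392\right) = \left(3675679 - 4247\right) \left(-2601392\right) = 3671432 \left(-2601392\right) = -9550833833344$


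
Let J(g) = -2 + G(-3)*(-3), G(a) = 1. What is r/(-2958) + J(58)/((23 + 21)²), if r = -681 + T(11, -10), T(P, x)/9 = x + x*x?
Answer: -44089/954448 ≈ -0.046193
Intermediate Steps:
T(P, x) = 9*x + 9*x² (T(P, x) = 9*(x + x*x) = 9*(x + x²) = 9*x + 9*x²)
J(g) = -5 (J(g) = -2 + 1*(-3) = -2 - 3 = -5)
r = 129 (r = -681 + 9*(-10)*(1 - 10) = -681 + 9*(-10)*(-9) = -681 + 810 = 129)
r/(-2958) + J(58)/((23 + 21)²) = 129/(-2958) - 5/(23 + 21)² = 129*(-1/2958) - 5/(44²) = -43/986 - 5/1936 = -44089/954448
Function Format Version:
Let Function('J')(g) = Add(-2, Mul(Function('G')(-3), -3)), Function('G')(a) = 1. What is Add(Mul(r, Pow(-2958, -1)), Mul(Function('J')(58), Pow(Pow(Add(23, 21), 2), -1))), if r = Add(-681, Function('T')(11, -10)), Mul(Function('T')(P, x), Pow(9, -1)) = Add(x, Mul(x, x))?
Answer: Rational(-44089, 954448) ≈ -0.046193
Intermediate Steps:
Function('T')(P, x) = Add(Mul(9, x), Mul(9, Pow(x, 2))) (Function('T')(P, x) = Mul(9, Add(x, Mul(x, x))) = Mul(9, Add(x, Pow(x, 2))) = Add(Mul(9, x), Mul(9, Pow(x, 2))))
Function('J')(g) = -5 (Function('J')(g) = Add(-2, Mul(1, -3)) = Add(-2, -3) = -5)
r = 129 (r = Add(-681, Mul(9, -10, Add(1, -10))) = Add(-681, Mul(9, -10, -9)) = Add(-681, 810) = 129)
Add(Mul(r, Pow(-2958, -1)), Mul(Function('J')(58), Pow(Pow(Add(23, 21), 2), -1))) = Add(Mul(129, Pow(-2958, -1)), Mul(-5, Pow(Pow(Add(23, 21), 2), -1))) = Add(Mul(129, Rational(-1, 2958)), Mul(-5, Pow(Pow(44, 2), -1))) = Add(Rational(-43, 986), Mul(-5, Pow(1936, -1))) = Add(Rational(-43, 986), Mul(-5, Rational(1, 1936))) = Add(Rational(-43, 986), Rational(-5, 1936)) = Rational(-44089, 954448)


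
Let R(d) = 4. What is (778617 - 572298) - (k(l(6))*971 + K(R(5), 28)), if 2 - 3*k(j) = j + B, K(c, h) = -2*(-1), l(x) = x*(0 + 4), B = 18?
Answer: 657791/3 ≈ 2.1926e+5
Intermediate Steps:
l(x) = 4*x (l(x) = x*4 = 4*x)
K(c, h) = 2
k(j) = -16/3 - j/3 (k(j) = ⅔ - (j + 18)/3 = ⅔ - (18 + j)/3 = ⅔ + (-6 - j/3) = -16/3 - j/3)
(778617 - 572298) - (k(l(6))*971 + K(R(5), 28)) = (778617 - 572298) - ((-16/3 - 4*6/3)*971 + 2) = 206319 - ((-16/3 - ⅓*24)*971 + 2) = 206319 - ((-16/3 - 8)*971 + 2) = 206319 - (-40/3*971 + 2) = 206319 - (-38840/3 + 2) = 206319 - 1*(-38834/3) = 206319 + 38834/3 = 657791/3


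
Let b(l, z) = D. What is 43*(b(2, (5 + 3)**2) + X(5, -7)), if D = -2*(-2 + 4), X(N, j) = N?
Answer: 43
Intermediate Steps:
D = -4 (D = -2*2 = -4)
b(l, z) = -4
43*(b(2, (5 + 3)**2) + X(5, -7)) = 43*(-4 + 5) = 43*1 = 43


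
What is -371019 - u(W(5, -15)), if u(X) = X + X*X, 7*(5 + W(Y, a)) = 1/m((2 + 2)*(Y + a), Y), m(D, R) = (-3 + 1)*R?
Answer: -1818091731/4900 ≈ -3.7104e+5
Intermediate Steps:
m(D, R) = -2*R
W(Y, a) = -5 - 1/(14*Y) (W(Y, a) = -5 + 1/(7*((-2*Y))) = -5 + (-1/(2*Y))/7 = -5 - 1/(14*Y))
u(X) = X + X²
-371019 - u(W(5, -15)) = -371019 - (-5 - 1/14/5)*(1 + (-5 - 1/14/5)) = -371019 - (-5 - 1/14*⅕)*(1 + (-5 - 1/14*⅕)) = -371019 - (-5 - 1/70)*(1 + (-5 - 1/70)) = -371019 - (-351)*(1 - 351/70)/70 = -371019 - (-351)*(-281)/(70*70) = -371019 - 1*98631/4900 = -371019 - 98631/4900 = -1818091731/4900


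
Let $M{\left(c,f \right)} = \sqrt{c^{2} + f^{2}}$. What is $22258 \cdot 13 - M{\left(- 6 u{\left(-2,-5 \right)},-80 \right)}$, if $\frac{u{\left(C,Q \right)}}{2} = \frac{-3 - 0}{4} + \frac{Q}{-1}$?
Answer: $289354 - \sqrt{9001} \approx 2.8926 \cdot 10^{5}$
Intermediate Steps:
$u{\left(C,Q \right)} = - \frac{3}{2} - 2 Q$ ($u{\left(C,Q \right)} = 2 \left(\frac{-3 - 0}{4} + \frac{Q}{-1}\right) = 2 \left(\left(-3 + 0\right) \frac{1}{4} + Q \left(-1\right)\right) = 2 \left(\left(-3\right) \frac{1}{4} - Q\right) = 2 \left(- \frac{3}{4} - Q\right) = - \frac{3}{2} - 2 Q$)
$22258 \cdot 13 - M{\left(- 6 u{\left(-2,-5 \right)},-80 \right)} = 22258 \cdot 13 - \sqrt{\left(- 6 \left(- \frac{3}{2} - -10\right)\right)^{2} + \left(-80\right)^{2}} = 289354 - \sqrt{\left(- 6 \left(- \frac{3}{2} + 10\right)\right)^{2} + 6400} = 289354 - \sqrt{\left(\left(-6\right) \frac{17}{2}\right)^{2} + 6400} = 289354 - \sqrt{\left(-51\right)^{2} + 6400} = 289354 - \sqrt{2601 + 6400} = 289354 - \sqrt{9001}$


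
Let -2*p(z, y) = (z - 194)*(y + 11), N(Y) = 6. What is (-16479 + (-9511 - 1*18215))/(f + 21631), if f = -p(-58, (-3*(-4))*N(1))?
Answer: -44205/11173 ≈ -3.9564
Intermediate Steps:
p(z, y) = -(-194 + z)*(11 + y)/2 (p(z, y) = -(z - 194)*(y + 11)/2 = -(-194 + z)*(11 + y)/2)
f = -10458 (f = -(1067 + 97*(-3*(-4)*6) - 11/2*(-58) - ½*-3*(-4)*6*(-58)) = -(1067 + 97*(12*6) + 319 - ½*12*6*(-58)) = -(1067 + 97*72 + 319 - ½*72*(-58)) = -(1067 + 6984 + 319 + 2088) = -1*10458 = -10458)
(-16479 + (-9511 - 1*18215))/(f + 21631) = (-16479 + (-9511 - 1*18215))/(-10458 + 21631) = (-16479 + (-9511 - 18215))/11173 = (-16479 - 27726)*(1/11173) = -44205*1/11173 = -44205/11173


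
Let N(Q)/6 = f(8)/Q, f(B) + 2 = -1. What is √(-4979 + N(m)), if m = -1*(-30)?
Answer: I*√124490/5 ≈ 70.566*I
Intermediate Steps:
f(B) = -3 (f(B) = -2 - 1 = -3)
m = 30
N(Q) = -18/Q (N(Q) = 6*(-3/Q) = -18/Q)
√(-4979 + N(m)) = √(-4979 - 18/30) = √(-4979 - 18*1/30) = √(-4979 - ⅗) = √(-24898/5) = I*√124490/5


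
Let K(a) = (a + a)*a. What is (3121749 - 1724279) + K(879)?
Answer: 2942752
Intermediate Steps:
K(a) = 2*a² (K(a) = (2*a)*a = 2*a²)
(3121749 - 1724279) + K(879) = (3121749 - 1724279) + 2*879² = 1397470 + 2*772641 = 1397470 + 1545282 = 2942752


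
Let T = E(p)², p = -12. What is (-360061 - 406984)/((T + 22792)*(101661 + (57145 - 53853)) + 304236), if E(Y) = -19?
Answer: -153409/486056209 ≈ -0.00031562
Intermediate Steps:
T = 361 (T = (-19)² = 361)
(-360061 - 406984)/((T + 22792)*(101661 + (57145 - 53853)) + 304236) = (-360061 - 406984)/((361 + 22792)*(101661 + (57145 - 53853)) + 304236) = -767045/(23153*(101661 + 3292) + 304236) = -767045/(23153*104953 + 304236) = -767045/(2429976809 + 304236) = -767045/2430281045 = -767045*1/2430281045 = -153409/486056209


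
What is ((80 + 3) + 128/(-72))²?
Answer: 534361/81 ≈ 6597.0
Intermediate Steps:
((80 + 3) + 128/(-72))² = (83 + 128*(-1/72))² = (83 - 16/9)² = (731/9)² = 534361/81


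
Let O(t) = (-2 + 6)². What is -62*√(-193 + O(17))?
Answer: -62*I*√177 ≈ -824.86*I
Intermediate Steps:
O(t) = 16 (O(t) = 4² = 16)
-62*√(-193 + O(17)) = -62*√(-193 + 16) = -62*I*√177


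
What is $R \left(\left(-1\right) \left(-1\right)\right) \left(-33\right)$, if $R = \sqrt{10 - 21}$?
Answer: $- 33 i \sqrt{11} \approx - 109.45 i$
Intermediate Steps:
$R = i \sqrt{11}$ ($R = \sqrt{-11} = i \sqrt{11} \approx 3.3166 i$)
$R \left(\left(-1\right) \left(-1\right)\right) \left(-33\right) = i \sqrt{11} \left(\left(-1\right) \left(-1\right)\right) \left(-33\right) = i \sqrt{11} \cdot 1 \left(-33\right) = i \sqrt{11} \left(-33\right) = - 33 i \sqrt{11}$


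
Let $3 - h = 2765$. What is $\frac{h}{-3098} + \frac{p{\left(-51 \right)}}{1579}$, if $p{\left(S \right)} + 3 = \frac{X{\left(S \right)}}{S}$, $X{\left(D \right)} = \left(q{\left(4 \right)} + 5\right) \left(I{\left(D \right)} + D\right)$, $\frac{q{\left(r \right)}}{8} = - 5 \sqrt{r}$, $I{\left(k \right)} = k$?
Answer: $\frac{1943602}{2445871} \approx 0.79465$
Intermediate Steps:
$q{\left(r \right)} = - 40 \sqrt{r}$ ($q{\left(r \right)} = 8 \left(- 5 \sqrt{r}\right) = - 40 \sqrt{r}$)
$h = -2762$ ($h = 3 - 2765 = -2762$)
$X{\left(D \right)} = - 150 D$ ($X{\left(D \right)} = \left(- 40 \sqrt{4} + 5\right) \left(D + D\right) = \left(\left(-40\right) 2 + 5\right) 2 D = \left(-80 + 5\right) 2 D = - 75 \cdot 2 D = - 150 D$)
$p{\left(S \right)} = -153$ ($p{\left(S \right)} = -3 + \frac{\left(-150\right) S}{S} = -3 - 150 = -153$)
$\frac{h}{-3098} + \frac{p{\left(-51 \right)}}{1579} = - \frac{2762}{-3098} - \frac{153}{1579} = \left(-2762\right) \left(- \frac{1}{3098}\right) - \frac{153}{1579} = \frac{1381}{1549} - \frac{153}{1579} = \frac{1943602}{2445871}$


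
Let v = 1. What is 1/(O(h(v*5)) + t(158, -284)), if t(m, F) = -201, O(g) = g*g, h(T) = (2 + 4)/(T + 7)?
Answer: -4/803 ≈ -0.0049813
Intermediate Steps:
h(T) = 6/(7 + T)
O(g) = g²
1/(O(h(v*5)) + t(158, -284)) = 1/((6/(7 + 1*5))² - 201) = 1/((6/(7 + 5))² - 201) = 1/((6/12)² - 201) = 1/((6*(1/12))² - 201) = 1/((½)² - 201) = 1/(¼ - 201) = 1/(-803/4) = -4/803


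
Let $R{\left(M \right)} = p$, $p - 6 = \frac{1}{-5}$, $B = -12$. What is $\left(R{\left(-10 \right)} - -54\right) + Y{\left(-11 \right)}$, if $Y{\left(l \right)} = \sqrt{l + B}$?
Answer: $\frac{299}{5} + i \sqrt{23} \approx 59.8 + 4.7958 i$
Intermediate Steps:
$Y{\left(l \right)} = \sqrt{-12 + l}$ ($Y{\left(l \right)} = \sqrt{l - 12} = \sqrt{-12 + l}$)
$p = \frac{29}{5}$ ($p = 6 + \frac{1}{-5} = 6 - \frac{1}{5} = \frac{29}{5} \approx 5.8$)
$R{\left(M \right)} = \frac{29}{5}$
$\left(R{\left(-10 \right)} - -54\right) + Y{\left(-11 \right)} = \left(\frac{29}{5} - -54\right) + \sqrt{-12 - 11} = \left(\frac{29}{5} + 54\right) + \sqrt{-23} = \frac{299}{5} + i \sqrt{23}$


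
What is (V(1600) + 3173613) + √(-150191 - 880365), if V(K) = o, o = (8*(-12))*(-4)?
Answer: 3173997 + 2*I*√257639 ≈ 3.174e+6 + 1015.2*I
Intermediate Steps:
o = 384 (o = -96*(-4) = 384)
V(K) = 384
(V(1600) + 3173613) + √(-150191 - 880365) = (384 + 3173613) + √(-150191 - 880365) = 3173997 + √(-1030556) = 3173997 + 2*I*√257639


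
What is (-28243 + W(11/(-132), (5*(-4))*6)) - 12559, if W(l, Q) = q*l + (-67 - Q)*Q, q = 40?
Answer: -141496/3 ≈ -47165.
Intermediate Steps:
W(l, Q) = 40*l + Q*(-67 - Q) (W(l, Q) = 40*l + (-67 - Q)*Q = 40*l + Q*(-67 - Q))
(-28243 + W(11/(-132), (5*(-4))*6)) - 12559 = (-28243 + (-((5*(-4))*6)**2 - 67*5*(-4)*6 + 40*(11/(-132)))) - 12559 = (-28243 + (-(-20*6)**2 - (-1340)*6 + 40*(11*(-1/132)))) - 12559 = (-28243 + (-1*(-120)**2 - 67*(-120) + 40*(-1/12))) - 12559 = (-28243 + (-1*14400 + 8040 - 10/3)) - 12559 = (-28243 + (-14400 + 8040 - 10/3)) - 12559 = (-28243 - 19090/3) - 12559 = -103819/3 - 12559 = -141496/3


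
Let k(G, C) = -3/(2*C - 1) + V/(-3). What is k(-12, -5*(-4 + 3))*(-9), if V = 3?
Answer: 12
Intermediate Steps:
k(G, C) = -1 - 3/(-1 + 2*C) (k(G, C) = -3/(2*C - 1) + 3/(-3) = -3/(-1 + 2*C) + 3*(-1/3) = -3/(-1 + 2*C) - 1 = -1 - 3/(-1 + 2*C))
k(-12, -5*(-4 + 3))*(-9) = (2*(-1 - (-5)*(-4 + 3))/(-1 + 2*(-5*(-4 + 3))))*(-9) = (2*(-1 - (-5)*(-1))/(-1 + 2*(-5*(-1))))*(-9) = (2*(-1 - 1*5)/(-1 + 2*5))*(-9) = (2*(-1 - 5)/(-1 + 10))*(-9) = (2*(-6)/9)*(-9) = (2*(1/9)*(-6))*(-9) = -4/3*(-9) = 12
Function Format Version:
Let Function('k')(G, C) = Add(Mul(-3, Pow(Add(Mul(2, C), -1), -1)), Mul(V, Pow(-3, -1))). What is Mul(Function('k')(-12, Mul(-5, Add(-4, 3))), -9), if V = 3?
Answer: 12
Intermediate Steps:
Function('k')(G, C) = Add(-1, Mul(-3, Pow(Add(-1, Mul(2, C)), -1))) (Function('k')(G, C) = Add(Mul(-3, Pow(Add(Mul(2, C), -1), -1)), Mul(3, Pow(-3, -1))) = Add(Mul(-3, Pow(Add(-1, Mul(2, C)), -1)), Mul(3, Rational(-1, 3))) = Add(Mul(-3, Pow(Add(-1, Mul(2, C)), -1)), -1) = Add(-1, Mul(-3, Pow(Add(-1, Mul(2, C)), -1))))
Mul(Function('k')(-12, Mul(-5, Add(-4, 3))), -9) = Mul(Mul(2, Pow(Add(-1, Mul(2, Mul(-5, Add(-4, 3)))), -1), Add(-1, Mul(-1, Mul(-5, Add(-4, 3))))), -9) = Mul(Mul(2, Pow(Add(-1, Mul(2, Mul(-5, -1))), -1), Add(-1, Mul(-1, Mul(-5, -1)))), -9) = Mul(Mul(2, Pow(Add(-1, Mul(2, 5)), -1), Add(-1, Mul(-1, 5))), -9) = Mul(Mul(2, Pow(Add(-1, 10), -1), Add(-1, -5)), -9) = Mul(Mul(2, Pow(9, -1), -6), -9) = Mul(Mul(2, Rational(1, 9), -6), -9) = Mul(Rational(-4, 3), -9) = 12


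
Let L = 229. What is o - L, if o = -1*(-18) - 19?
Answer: -230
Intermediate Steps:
o = -1 (o = 18 - 19 = -1)
o - L = -1 - 1*229 = -1 - 229 = -230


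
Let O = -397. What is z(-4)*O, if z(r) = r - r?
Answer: 0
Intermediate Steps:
z(r) = 0
z(-4)*O = 0*(-397) = 0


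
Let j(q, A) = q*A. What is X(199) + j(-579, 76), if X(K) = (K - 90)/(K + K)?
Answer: -17513483/398 ≈ -44004.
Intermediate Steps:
j(q, A) = A*q
X(K) = (-90 + K)/(2*K) (X(K) = (-90 + K)/((2*K)) = (-90 + K)*(1/(2*K)) = (-90 + K)/(2*K))
X(199) + j(-579, 76) = (½)*(-90 + 199)/199 + 76*(-579) = (½)*(1/199)*109 - 44004 = 109/398 - 44004 = -17513483/398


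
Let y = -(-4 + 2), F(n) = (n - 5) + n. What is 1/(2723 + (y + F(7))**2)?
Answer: 1/2844 ≈ 0.00035162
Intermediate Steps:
F(n) = -5 + 2*n (F(n) = (-5 + n) + n = -5 + 2*n)
y = 2 (y = -1*(-2) = 2)
1/(2723 + (y + F(7))**2) = 1/(2723 + (2 + (-5 + 2*7))**2) = 1/(2723 + (2 + (-5 + 14))**2) = 1/(2723 + (2 + 9)**2) = 1/(2723 + 11**2) = 1/(2723 + 121) = 1/2844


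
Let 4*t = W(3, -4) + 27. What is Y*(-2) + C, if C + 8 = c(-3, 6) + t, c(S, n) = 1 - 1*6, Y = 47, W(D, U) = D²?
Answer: -98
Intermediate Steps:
c(S, n) = -5 (c(S, n) = 1 - 6 = -5)
t = 9 (t = (3² + 27)/4 = (9 + 27)/4 = (¼)*36 = 9)
C = -4 (C = -8 + (-5 + 9) = -8 + 4 = -4)
Y*(-2) + C = 47*(-2) - 4 = -94 - 4 = -98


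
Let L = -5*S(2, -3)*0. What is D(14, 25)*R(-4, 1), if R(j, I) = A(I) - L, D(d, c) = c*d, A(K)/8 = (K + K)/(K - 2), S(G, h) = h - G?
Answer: -5600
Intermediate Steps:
A(K) = 16*K/(-2 + K) (A(K) = 8*((K + K)/(K - 2)) = 8*((2*K)/(-2 + K)) = 8*(2*K/(-2 + K)) = 16*K/(-2 + K))
L = 0 (L = -5*(-3 - 1*2)*0 = -5*(-3 - 2)*0 = -5*(-5)*0 = 25*0 = 0)
R(j, I) = 16*I/(-2 + I) (R(j, I) = 16*I/(-2 + I) - 1*0 = 16*I/(-2 + I) + 0 = 16*I/(-2 + I))
D(14, 25)*R(-4, 1) = (25*14)*(16*1/(-2 + 1)) = 350*(16*1/(-1)) = 350*(16*1*(-1)) = 350*(-16) = -5600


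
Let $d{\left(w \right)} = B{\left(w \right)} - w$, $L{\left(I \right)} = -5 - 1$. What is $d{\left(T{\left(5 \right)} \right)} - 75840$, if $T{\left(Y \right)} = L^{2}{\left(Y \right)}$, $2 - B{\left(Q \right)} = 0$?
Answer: $-75874$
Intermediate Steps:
$B{\left(Q \right)} = 2$ ($B{\left(Q \right)} = 2 - 0 = 2 + 0 = 2$)
$L{\left(I \right)} = -6$ ($L{\left(I \right)} = -5 - 1 = -6$)
$T{\left(Y \right)} = 36$ ($T{\left(Y \right)} = \left(-6\right)^{2} = 36$)
$d{\left(w \right)} = 2 - w$
$d{\left(T{\left(5 \right)} \right)} - 75840 = \left(2 - 36\right) - 75840 = -34 - 75840 = -75874$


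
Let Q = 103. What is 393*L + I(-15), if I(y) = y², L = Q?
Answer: 40704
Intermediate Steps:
L = 103
393*L + I(-15) = 393*103 + (-15)² = 40479 + 225 = 40704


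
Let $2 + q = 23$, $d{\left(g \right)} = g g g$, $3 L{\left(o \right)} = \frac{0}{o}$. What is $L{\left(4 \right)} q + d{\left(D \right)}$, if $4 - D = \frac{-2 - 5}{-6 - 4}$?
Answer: $\frac{35937}{1000} \approx 35.937$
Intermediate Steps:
$D = \frac{33}{10}$ ($D = 4 - \frac{-2 - 5}{-6 - 4} = 4 - - \frac{7}{-10} = 4 - \left(-7\right) \left(- \frac{1}{10}\right) = 4 - \frac{7}{10} = \frac{33}{10} \approx 3.3$)
$L{\left(o \right)} = 0$ ($L{\left(o \right)} = \frac{0 \frac{1}{o}}{3} = \frac{1}{3} \cdot 0 = 0$)
$d{\left(g \right)} = g^{3}$ ($d{\left(g \right)} = g^{2} g = g^{3}$)
$q = 21$ ($q = -2 + 23 = 21$)
$L{\left(4 \right)} q + d{\left(D \right)} = 0 \cdot 21 + \left(\frac{33}{10}\right)^{3} = 0 + \frac{35937}{1000} = \frac{35937}{1000}$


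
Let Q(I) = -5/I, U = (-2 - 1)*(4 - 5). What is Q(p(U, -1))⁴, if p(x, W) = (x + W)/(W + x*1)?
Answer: 625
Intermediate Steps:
U = 3 (U = -3*(-1) = 3)
p(x, W) = 1 (p(x, W) = (W + x)/(W + x) = 1)
Q(p(U, -1))⁴ = (-5/1)⁴ = (-5*1)⁴ = (-5)⁴ = 625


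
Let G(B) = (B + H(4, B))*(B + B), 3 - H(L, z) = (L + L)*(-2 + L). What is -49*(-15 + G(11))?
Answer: 2891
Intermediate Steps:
H(L, z) = 3 - 2*L*(-2 + L) (H(L, z) = 3 - (L + L)*(-2 + L) = 3 - 2*L*(-2 + L))
G(B) = 2*B*(-13 + B) (G(B) = (B + (3 - 2*4**2 + 4*4))*(B + B) = (B + (3 - 2*16 + 16))*(2*B) = (B + (3 - 32 + 16))*(2*B) = (B - 13)*(2*B) = (-13 + B)*(2*B) = 2*B*(-13 + B))
-49*(-15 + G(11)) = -49*(-15 + 2*11*(-13 + 11)) = -49*(-15 + 2*11*(-2)) = -49*(-15 - 44) = -49*(-59) = 2891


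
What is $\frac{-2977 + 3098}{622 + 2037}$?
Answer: $\frac{121}{2659} \approx 0.045506$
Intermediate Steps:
$\frac{-2977 + 3098}{622 + 2037} = \frac{121}{2659}$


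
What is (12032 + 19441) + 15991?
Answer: 47464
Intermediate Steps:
(12032 + 19441) + 15991 = 31473 + 15991 = 47464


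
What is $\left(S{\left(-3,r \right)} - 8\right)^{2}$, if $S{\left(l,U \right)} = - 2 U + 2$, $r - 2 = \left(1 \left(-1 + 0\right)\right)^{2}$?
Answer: $144$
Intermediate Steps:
$r = 3$ ($r = 2 + \left(1 \left(-1 + 0\right)\right)^{2} = 2 + \left(1 \left(-1\right)\right)^{2} = 2 + \left(-1\right)^{2} = 2 + 1 = 3$)
$S{\left(l,U \right)} = 2 - 2 U$
$\left(S{\left(-3,r \right)} - 8\right)^{2} = \left(\left(2 - 6\right) - 8\right)^{2} = \left(-4 - 8\right)^{2} = \left(-12\right)^{2} = 144$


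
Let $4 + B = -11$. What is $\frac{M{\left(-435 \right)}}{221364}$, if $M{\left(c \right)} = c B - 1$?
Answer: $\frac{1631}{55341} \approx 0.029472$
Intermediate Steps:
$B = -15$ ($B = -4 - 11 = -15$)
$M{\left(c \right)} = -1 - 15 c$ ($M{\left(c \right)} = c \left(-15\right) - 1 = - 15 c - 1 = -1 - 15 c$)
$\frac{M{\left(-435 \right)}}{221364} = \frac{-1 - -6525}{221364} = \left(-1 + 6525\right) \frac{1}{221364} = 6524 \cdot \frac{1}{221364} = \frac{1631}{55341}$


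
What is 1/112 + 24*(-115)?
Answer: -309119/112 ≈ -2760.0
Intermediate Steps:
1/112 + 24*(-115) = 1/112 - 2760 = -309119/112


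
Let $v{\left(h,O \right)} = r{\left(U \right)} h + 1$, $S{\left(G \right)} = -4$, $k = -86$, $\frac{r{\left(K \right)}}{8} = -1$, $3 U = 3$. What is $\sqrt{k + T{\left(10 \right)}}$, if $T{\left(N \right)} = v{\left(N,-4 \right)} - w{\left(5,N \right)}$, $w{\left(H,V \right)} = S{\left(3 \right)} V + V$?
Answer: $3 i \sqrt{15} \approx 11.619 i$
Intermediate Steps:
$U = 1$ ($U = \frac{1}{3} \cdot 3 = 1$)
$r{\left(K \right)} = -8$ ($r{\left(K \right)} = 8 \left(-1\right) = -8$)
$w{\left(H,V \right)} = - 3 V$ ($w{\left(H,V \right)} = - 4 V + V = - 3 V$)
$v{\left(h,O \right)} = 1 - 8 h$ ($v{\left(h,O \right)} = - 8 h + 1 = 1 - 8 h$)
$T{\left(N \right)} = 1 - 5 N$ ($T{\left(N \right)} = \left(1 - 8 N\right) - - 3 N = \left(1 - 8 N\right) + 3 N = 1 - 5 N$)
$\sqrt{k + T{\left(10 \right)}} = \sqrt{-86 + \left(1 - 50\right)} = \sqrt{-86 - 49} = \sqrt{-135} = 3 i \sqrt{15}$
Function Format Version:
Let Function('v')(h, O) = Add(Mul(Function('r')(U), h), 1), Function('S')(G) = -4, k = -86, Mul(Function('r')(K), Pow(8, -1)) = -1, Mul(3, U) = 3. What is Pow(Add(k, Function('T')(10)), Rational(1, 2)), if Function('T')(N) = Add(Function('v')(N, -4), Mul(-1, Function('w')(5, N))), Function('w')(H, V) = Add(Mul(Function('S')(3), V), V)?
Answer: Mul(3, I, Pow(15, Rational(1, 2))) ≈ Mul(11.619, I)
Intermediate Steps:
U = 1 (U = Mul(Rational(1, 3), 3) = 1)
Function('r')(K) = -8 (Function('r')(K) = Mul(8, -1) = -8)
Function('w')(H, V) = Mul(-3, V) (Function('w')(H, V) = Add(Mul(-4, V), V) = Mul(-3, V))
Function('v')(h, O) = Add(1, Mul(-8, h)) (Function('v')(h, O) = Add(Mul(-8, h), 1) = Add(1, Mul(-8, h)))
Function('T')(N) = Add(1, Mul(-5, N)) (Function('T')(N) = Add(Add(1, Mul(-8, N)), Mul(-1, Mul(-3, N))) = Add(Add(1, Mul(-8, N)), Mul(3, N)) = Add(1, Mul(-5, N)))
Pow(Add(k, Function('T')(10)), Rational(1, 2)) = Pow(Add(-86, Add(1, Mul(-5, 10))), Rational(1, 2)) = Pow(Add(-86, Add(1, -50)), Rational(1, 2)) = Pow(Add(-86, -49), Rational(1, 2)) = Pow(-135, Rational(1, 2)) = Mul(3, I, Pow(15, Rational(1, 2)))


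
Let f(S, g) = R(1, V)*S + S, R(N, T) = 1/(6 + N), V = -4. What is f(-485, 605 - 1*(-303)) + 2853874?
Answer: 19973238/7 ≈ 2.8533e+6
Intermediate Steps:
f(S, g) = 8*S/7 (f(S, g) = S/(6 + 1) + S = S/7 + S = 8*S/7)
f(-485, 605 - 1*(-303)) + 2853874 = (8/7)*(-485) + 2853874 = -3880/7 + 2853874 = 19973238/7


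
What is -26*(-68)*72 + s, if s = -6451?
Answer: 120845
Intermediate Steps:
-26*(-68)*72 + s = -26*(-68)*72 - 6451 = 1768*72 - 6451 = 127296 - 6451 = 120845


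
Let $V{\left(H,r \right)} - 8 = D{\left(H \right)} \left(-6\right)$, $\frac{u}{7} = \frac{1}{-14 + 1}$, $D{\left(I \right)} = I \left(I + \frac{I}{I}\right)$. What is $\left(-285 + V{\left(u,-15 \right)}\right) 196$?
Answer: $- \frac{9125956}{169} \approx -54000.0$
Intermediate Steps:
$D{\left(I \right)} = I \left(1 + I\right)$ ($D{\left(I \right)} = I \left(I + 1\right) = I \left(1 + I\right)$)
$u = - \frac{7}{13}$ ($u = \frac{7}{-14 + 1} = \frac{7}{-13} = 7 \left(- \frac{1}{13}\right) = - \frac{7}{13} \approx -0.53846$)
$V{\left(H,r \right)} = 8 - 6 H \left(1 + H\right)$ ($V{\left(H,r \right)} = 8 + H \left(1 + H\right) \left(-6\right) = 8 - 6 H \left(1 + H\right)$)
$\left(-285 + V{\left(u,-15 \right)}\right) 196 = \left(-285 + \left(8 - - \frac{42 \left(1 - \frac{7}{13}\right)}{13}\right)\right) 196 = \left(-285 + \left(8 - \left(- \frac{42}{13}\right) \frac{6}{13}\right)\right) 196 = \left(-285 + \left(8 + \frac{252}{169}\right)\right) 196 = \left(-285 + \frac{1604}{169}\right) 196 = \left(- \frac{46561}{169}\right) 196 = - \frac{9125956}{169}$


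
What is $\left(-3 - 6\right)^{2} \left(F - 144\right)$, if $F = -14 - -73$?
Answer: $-6885$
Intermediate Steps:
$F = 59$ ($F = -14 + 73 = 59$)
$\left(-3 - 6\right)^{2} \left(F - 144\right) = \left(-3 - 6\right)^{2} \left(59 - 144\right) = \left(-9\right)^{2} \left(-85\right) = 81 \left(-85\right) = -6885$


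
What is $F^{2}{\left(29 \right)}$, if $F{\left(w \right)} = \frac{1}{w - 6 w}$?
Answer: $\frac{1}{21025} \approx 4.7562 \cdot 10^{-5}$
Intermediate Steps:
$F{\left(w \right)} = - \frac{1}{5 w}$ ($F{\left(w \right)} = \frac{1}{\left(-5\right) w} = - \frac{1}{5 w}$)
$F^{2}{\left(29 \right)} = \left(- \frac{1}{5 \cdot 29}\right)^{2} = \left(\left(- \frac{1}{5}\right) \frac{1}{29}\right)^{2} = \left(- \frac{1}{145}\right)^{2} = \frac{1}{21025}$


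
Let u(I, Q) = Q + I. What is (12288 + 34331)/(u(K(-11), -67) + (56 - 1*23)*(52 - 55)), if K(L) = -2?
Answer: -46619/168 ≈ -277.49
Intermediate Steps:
u(I, Q) = I + Q
(12288 + 34331)/(u(K(-11), -67) + (56 - 1*23)*(52 - 55)) = (12288 + 34331)/((-2 - 67) + (56 - 1*23)*(52 - 55)) = 46619/(-69 + (56 - 23)*(-3)) = 46619/(-69 + 33*(-3)) = 46619/(-69 - 99) = 46619/(-168) = 46619*(-1/168) = -46619/168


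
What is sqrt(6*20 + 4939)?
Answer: sqrt(5059) ≈ 71.127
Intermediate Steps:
sqrt(6*20 + 4939) = sqrt(120 + 4939) = sqrt(5059)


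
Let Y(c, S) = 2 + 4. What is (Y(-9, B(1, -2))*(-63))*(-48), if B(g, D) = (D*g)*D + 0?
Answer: 18144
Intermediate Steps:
B(g, D) = g*D**2 (B(g, D) = g*D**2 + 0 = g*D**2)
Y(c, S) = 6
(Y(-9, B(1, -2))*(-63))*(-48) = (6*(-63))*(-48) = -378*(-48) = 18144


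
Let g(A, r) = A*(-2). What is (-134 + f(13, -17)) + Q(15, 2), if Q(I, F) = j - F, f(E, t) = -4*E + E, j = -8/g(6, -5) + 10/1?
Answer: -493/3 ≈ -164.33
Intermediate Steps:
g(A, r) = -2*A
j = 32/3 (j = -8/((-2*6)) + 10/1 = -8/(-12) + 10*1 = -8*(-1/12) + 10 = 2/3 + 10 = 32/3 ≈ 10.667)
f(E, t) = -3*E
Q(I, F) = 32/3 - F
(-134 + f(13, -17)) + Q(15, 2) = (-134 - 3*13) + (32/3 - 1*2) = (-134 - 39) + (32/3 - 2) = -173 + 26/3 = -493/3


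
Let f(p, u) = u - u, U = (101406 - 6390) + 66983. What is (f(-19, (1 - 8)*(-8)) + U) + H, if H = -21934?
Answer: 140065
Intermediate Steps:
U = 161999 (U = 95016 + 66983 = 161999)
f(p, u) = 0
(f(-19, (1 - 8)*(-8)) + U) + H = (0 + 161999) - 21934 = 161999 - 21934 = 140065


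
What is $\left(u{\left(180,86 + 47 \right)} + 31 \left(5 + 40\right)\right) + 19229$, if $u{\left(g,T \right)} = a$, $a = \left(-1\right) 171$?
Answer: $20453$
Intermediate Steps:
$a = -171$
$u{\left(g,T \right)} = -171$
$\left(u{\left(180,86 + 47 \right)} + 31 \left(5 + 40\right)\right) + 19229 = \left(-171 + 31 \left(5 + 40\right)\right) + 19229 = \left(-171 + 31 \cdot 45\right) + 19229 = \left(-171 + 1395\right) + 19229 = 1224 + 19229 = 20453$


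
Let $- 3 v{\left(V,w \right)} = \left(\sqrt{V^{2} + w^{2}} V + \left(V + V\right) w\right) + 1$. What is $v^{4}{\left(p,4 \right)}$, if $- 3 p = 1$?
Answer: $\frac{\left(15 + \sqrt{145}\right)^{4}}{531441} \approx 1.0062$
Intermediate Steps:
$p = - \frac{1}{3}$ ($p = \left(- \frac{1}{3}\right) 1 = - \frac{1}{3} \approx -0.33333$)
$v{\left(V,w \right)} = - \frac{1}{3} - \frac{2 V w}{3} - \frac{V \sqrt{V^{2} + w^{2}}}{3}$ ($v{\left(V,w \right)} = - \frac{\left(\sqrt{V^{2} + w^{2}} V + \left(V + V\right) w\right) + 1}{3} = - \frac{\left(V \sqrt{V^{2} + w^{2}} + 2 V w\right) + 1}{3} = - \frac{1 + V \sqrt{V^{2} + w^{2}} + 2 V w}{3} = - \frac{1}{3} - \frac{2 V w}{3} - \frac{V \sqrt{V^{2} + w^{2}}}{3}$)
$v^{4}{\left(p,4 \right)} = \left(- \frac{1}{3} - \left(- \frac{2}{9}\right) 4 - - \frac{\sqrt{\left(- \frac{1}{3}\right)^{2} + 4^{2}}}{9}\right)^{4} = \left(- \frac{1}{3} + \frac{8}{9} - - \frac{\sqrt{\frac{1}{9} + 16}}{9}\right)^{4} = \left(- \frac{1}{3} + \frac{8}{9} - - \frac{\sqrt{\frac{145}{9}}}{9}\right)^{4} = \left(- \frac{1}{3} + \frac{8}{9} - - \frac{\frac{1}{3} \sqrt{145}}{9}\right)^{4} = \left(- \frac{1}{3} + \frac{8}{9} + \frac{\sqrt{145}}{27}\right)^{4} = \left(\frac{5}{9} + \frac{\sqrt{145}}{27}\right)^{4}$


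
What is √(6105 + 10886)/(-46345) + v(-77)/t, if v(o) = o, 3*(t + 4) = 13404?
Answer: -77/4464 - √16991/46345 ≈ -0.020062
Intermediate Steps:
t = 4464 (t = -4 + (⅓)*13404 = -4 + 4468 = 4464)
√(6105 + 10886)/(-46345) + v(-77)/t = √(6105 + 10886)/(-46345) - 77/4464 = √16991*(-1/46345) - 77*1/4464 = -√16991/46345 - 77/4464 = -77/4464 - √16991/46345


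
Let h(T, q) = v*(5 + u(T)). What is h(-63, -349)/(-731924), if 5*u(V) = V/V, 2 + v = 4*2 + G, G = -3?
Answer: -39/1829810 ≈ -2.1314e-5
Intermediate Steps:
v = 3 (v = -2 + (4*2 - 3) = -2 + (8 - 3) = -2 + 5 = 3)
u(V) = ⅕ (u(V) = (V/V)/5 = (⅕)*1 = ⅕)
h(T, q) = 78/5 (h(T, q) = 3*(5 + ⅕) = 3*(26/5) = 78/5)
h(-63, -349)/(-731924) = (78/5)/(-731924) = (78/5)*(-1/731924) = -39/1829810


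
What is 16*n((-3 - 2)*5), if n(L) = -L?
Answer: 400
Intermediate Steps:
16*n((-3 - 2)*5) = 16*(-(-3 - 2)*5) = 16*(-(-5)*5) = 16*(-1*(-25)) = 16*25 = 400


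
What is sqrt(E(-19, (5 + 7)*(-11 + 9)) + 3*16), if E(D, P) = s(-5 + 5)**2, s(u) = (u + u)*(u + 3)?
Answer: 4*sqrt(3) ≈ 6.9282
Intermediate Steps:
s(u) = 2*u*(3 + u) (s(u) = (2*u)*(3 + u) = 2*u*(3 + u))
E(D, P) = 0 (E(D, P) = (2*(-5 + 5)*(3 + (-5 + 5)))**2 = (2*0*(3 + 0))**2 = (2*0*3)**2 = 0**2 = 0)
sqrt(E(-19, (5 + 7)*(-11 + 9)) + 3*16) = sqrt(0 + 3*16) = sqrt(0 + 48) = sqrt(48) = 4*sqrt(3)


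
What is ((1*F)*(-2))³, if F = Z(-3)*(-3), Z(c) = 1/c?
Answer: -8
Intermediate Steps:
F = 1 (F = -3/(-3) = -⅓*(-3) = 1)
((1*F)*(-2))³ = ((1*1)*(-2))³ = (1*(-2))³ = (-2)³ = -8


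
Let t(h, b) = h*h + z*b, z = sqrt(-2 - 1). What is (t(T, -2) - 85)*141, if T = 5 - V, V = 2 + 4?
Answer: -11844 - 282*I*sqrt(3) ≈ -11844.0 - 488.44*I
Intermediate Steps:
V = 6
z = I*sqrt(3) (z = sqrt(-3) = I*sqrt(3) ≈ 1.732*I)
T = -1 (T = 5 - 1*6 = 5 - 6 = -1)
t(h, b) = h**2 + I*b*sqrt(3) (t(h, b) = h*h + (I*sqrt(3))*b = h**2 + I*b*sqrt(3))
(t(T, -2) - 85)*141 = (((-1)**2 + I*(-2)*sqrt(3)) - 85)*141 = ((1 - 2*I*sqrt(3)) - 85)*141 = (-84 - 2*I*sqrt(3))*141 = -11844 - 282*I*sqrt(3)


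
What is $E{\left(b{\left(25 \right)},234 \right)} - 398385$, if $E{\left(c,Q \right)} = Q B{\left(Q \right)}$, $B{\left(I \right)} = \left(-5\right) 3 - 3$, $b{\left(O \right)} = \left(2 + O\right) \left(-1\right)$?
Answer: $-402597$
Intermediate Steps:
$b{\left(O \right)} = -2 - O$
$B{\left(I \right)} = -18$ ($B{\left(I \right)} = -15 - 3 = -18$)
$E{\left(c,Q \right)} = - 18 Q$ ($E{\left(c,Q \right)} = Q \left(-18\right) = - 18 Q$)
$E{\left(b{\left(25 \right)},234 \right)} - 398385 = \left(-18\right) 234 - 398385 = -4212 - 398385 = -402597$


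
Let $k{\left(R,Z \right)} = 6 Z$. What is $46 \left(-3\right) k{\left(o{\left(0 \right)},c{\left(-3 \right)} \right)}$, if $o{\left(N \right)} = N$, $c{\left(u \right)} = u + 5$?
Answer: $-1656$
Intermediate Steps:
$c{\left(u \right)} = 5 + u$
$46 \left(-3\right) k{\left(o{\left(0 \right)},c{\left(-3 \right)} \right)} = 46 \left(-3\right) 6 \left(5 - 3\right) = - 138 \cdot 6 \cdot 2 = \left(-138\right) 12 = -1656$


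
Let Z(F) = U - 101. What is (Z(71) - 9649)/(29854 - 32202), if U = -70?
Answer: 2455/587 ≈ 4.1823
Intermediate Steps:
Z(F) = -171 (Z(F) = -70 - 101 = -171)
(Z(71) - 9649)/(29854 - 32202) = (-171 - 9649)/(29854 - 32202) = -9820/(-2348) = -9820*(-1/2348) = 2455/587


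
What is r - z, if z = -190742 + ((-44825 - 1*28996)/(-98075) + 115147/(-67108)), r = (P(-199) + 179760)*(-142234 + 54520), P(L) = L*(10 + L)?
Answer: -125487014710008636843/6581617100 ≈ -1.9066e+10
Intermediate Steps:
r = -19066479894 (r = (-199*(10 - 199) + 179760)*(-142234 + 54520) = (-199*(-189) + 179760)*(-87714) = (37611 + 179760)*(-87714) = 217371*(-87714) = -19066479894)
z = -1255397147950557/6581617100 (z = -190742 + ((-44825 - 28996)*(-1/98075) + 115147*(-1/67108)) = -190742 + (-73821*(-1/98075) - 115147/67108) = -190742 + (73821/98075 - 115147/67108) = -190742 - 6339062357/6581617100 = -1255397147950557/6581617100 ≈ -1.9074e+5)
r - z = -19066479894 - 1*(-1255397147950557/6581617100) = -19066479894 + 1255397147950557/6581617100 = -125487014710008636843/6581617100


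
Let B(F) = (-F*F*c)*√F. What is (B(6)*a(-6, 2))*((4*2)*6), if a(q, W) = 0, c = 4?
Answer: 0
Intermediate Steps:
B(F) = -4*F^(5/2) (B(F) = (-F*F*4)*√F = (-F²*4)*√F = (-4*F²)*√F = -4*F^(5/2))
(B(6)*a(-6, 2))*((4*2)*6) = (-144*√6*0)*((4*2)*6) = (-144*√6*0)*(8*6) = (-144*√6*0)*48 = 0*48 = 0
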